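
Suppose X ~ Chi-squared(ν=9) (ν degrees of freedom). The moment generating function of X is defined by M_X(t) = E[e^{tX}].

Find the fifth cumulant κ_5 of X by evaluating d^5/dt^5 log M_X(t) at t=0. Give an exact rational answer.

M_X(t) = (1 - 2*t)^(-9/2)
K_X(t) = log M_X(t) = -9*log(1 - 2*t)/2
dK/dt = -9/(2*t - 1)
d^2K/dt^2 = 18/(4*t^2 - 4*t + 1)
d^3K/dt^3 = -72/(8*t^3 - 12*t^2 + 6*t - 1)
d^4K/dt^4 = 432/(16*t^4 - 32*t^3 + 24*t^2 - 8*t + 1)
d^5K/dt^5 = -3456/(32*t^5 - 80*t^4 + 80*t^3 - 40*t^2 + 10*t - 1)

κ_5 = d^5K/dt^5 |_{t=0} = 3456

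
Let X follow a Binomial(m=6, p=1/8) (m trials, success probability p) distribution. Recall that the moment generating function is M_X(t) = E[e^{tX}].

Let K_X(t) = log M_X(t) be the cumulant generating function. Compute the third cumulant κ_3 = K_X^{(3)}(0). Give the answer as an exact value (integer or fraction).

κ_3 = d^3K/dt^3 |_{t=0} = 63/128

M_X(t) = (e^(t)/8 + 7/8)^6
K_X(t) = log M_X(t) = 6*log(e^(t)/8 + 7/8)
dK/dt = 6*e^(t)/(e^(t) + 7)
d^2K/dt^2 = 42*e^(t)/(e^(2*t) + 14*e^(t) + 49)
d^3K/dt^3 = (-42*e^(2*t) + 294*e^(t))/(e^(3*t) + 21*e^(2*t) + 147*e^(t) + 343)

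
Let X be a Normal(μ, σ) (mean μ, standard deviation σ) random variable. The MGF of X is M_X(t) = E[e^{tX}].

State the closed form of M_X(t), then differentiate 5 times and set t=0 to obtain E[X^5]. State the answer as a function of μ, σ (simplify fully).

M_X(t) = e^(μ*t + σ^2*t^2/2)
M′(t) = μ*e^(μ*t)*e^(σ^2*t^2/2) + σ^2*t*e^(μ*t)*e^(σ^2*t^2/2)
M′′(t) = μ^2*e^(μ*t)*e^(σ^2*t^2/2) + 2*μ*σ^2*t*e^(μ*t)*e^(σ^2*t^2/2) + σ^4*t^2*e^(μ*t)*e^(σ^2*t^2/2) + σ^2*e^(μ*t)*e^(σ^2*t^2/2)

E[X^5] = M′′′′′(0) = μ*(μ^4 + 10*μ^2*σ^2 + 15*σ^4)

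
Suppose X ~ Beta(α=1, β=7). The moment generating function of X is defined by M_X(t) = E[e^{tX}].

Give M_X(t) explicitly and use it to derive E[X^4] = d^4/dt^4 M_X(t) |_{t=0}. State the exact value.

E[X^4] = M^(4)(0) = 1/330

M_X(t) = ₁F₁(1; 8; t)
M^(4)(t) = ₁F₁(5; 12; t)/330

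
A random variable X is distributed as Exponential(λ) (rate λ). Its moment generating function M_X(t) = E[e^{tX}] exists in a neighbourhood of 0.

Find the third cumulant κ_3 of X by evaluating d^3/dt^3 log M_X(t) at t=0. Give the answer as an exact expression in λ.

κ_3 = d^3K/dt^3 |_{t=0} = 2/λ^3

M_X(t) = λ/(λ - t)
K_X(t) = log M_X(t) = log(λ) - log(λ - t)
dK/dt = -1/(-λ + t)
d^2K/dt^2 = 1/(λ^2 - 2*λ*t + t^2)
d^3K/dt^3 = -2/(-λ^3 + 3*λ^2*t - 3*λ*t^2 + t^3)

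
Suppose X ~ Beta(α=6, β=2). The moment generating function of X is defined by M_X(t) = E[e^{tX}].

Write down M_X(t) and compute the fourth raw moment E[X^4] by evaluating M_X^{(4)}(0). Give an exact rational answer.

E[X^4] = M^(4)(0) = 21/55

M_X(t) = ₁F₁(6; 8; t)
M^(4)(t) = 21*₁F₁(10; 12; t)/55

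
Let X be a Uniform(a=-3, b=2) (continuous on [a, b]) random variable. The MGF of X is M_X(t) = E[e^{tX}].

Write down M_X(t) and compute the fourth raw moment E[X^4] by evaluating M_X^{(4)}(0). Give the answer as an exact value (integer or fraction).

M_X(t) = (e^(2*t) - e^(-3*t))/(5*t)
D^4[M](t) = (16*t^4*e^(5*t) - 81*t^4 - 32*t^3*e^(5*t) - 108*t^3 + 48*t^2*e^(5*t) - 108*t^2 - 48*t*e^(5*t) - 72*t + 24*e^(5*t) - 24)*e^(-3*t)/(5*t^5)

E[X^4] = D^4[M](0) = 11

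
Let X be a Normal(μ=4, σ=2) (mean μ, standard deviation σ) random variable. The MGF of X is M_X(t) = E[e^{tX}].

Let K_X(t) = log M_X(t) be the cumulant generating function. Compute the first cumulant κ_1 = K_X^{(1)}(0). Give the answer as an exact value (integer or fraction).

M_X(t) = e^(2*t^2 + 4*t)
K_X(t) = log M_X(t) = 2*t^2 + 4*t
dK/dt = 4*t + 4

κ_1 = dK/dt |_{t=0} = 4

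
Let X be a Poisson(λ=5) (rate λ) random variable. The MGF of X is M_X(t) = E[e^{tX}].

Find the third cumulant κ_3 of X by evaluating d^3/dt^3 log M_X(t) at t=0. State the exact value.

M_X(t) = e^(5*e^(t) - 5)
K_X(t) = log M_X(t) = 5*e^(t) - 5
dK/dt = 5*e^(t)
d^2K/dt^2 = 5*e^(t)
d^3K/dt^3 = 5*e^(t)

κ_3 = d^3K/dt^3 |_{t=0} = 5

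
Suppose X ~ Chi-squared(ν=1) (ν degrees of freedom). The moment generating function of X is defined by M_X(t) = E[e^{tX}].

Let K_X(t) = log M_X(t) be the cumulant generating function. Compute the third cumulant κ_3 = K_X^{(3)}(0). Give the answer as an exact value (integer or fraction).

κ_3 = D^3[K](0) = 8

M_X(t) = 1/√(1 - 2*t)
K_X(t) = log M_X(t) = -log(1 - 2*t)/2
D^3[K](t) = -8/(8*t^3 - 12*t^2 + 6*t - 1)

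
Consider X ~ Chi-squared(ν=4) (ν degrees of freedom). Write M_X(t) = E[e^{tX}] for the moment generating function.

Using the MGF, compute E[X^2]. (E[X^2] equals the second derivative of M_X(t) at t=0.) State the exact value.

E[X^2] = D^2[M](0) = 24

M_X(t) = (1 - 2*t)^(-2)
D^2[M](t) = 24/(16*t^4 - 32*t^3 + 24*t^2 - 8*t + 1)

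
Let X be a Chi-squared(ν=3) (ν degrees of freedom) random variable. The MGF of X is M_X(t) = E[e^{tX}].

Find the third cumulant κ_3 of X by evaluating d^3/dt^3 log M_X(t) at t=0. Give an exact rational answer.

κ_3 = D^3[K](0) = 24

M_X(t) = (1 - 2*t)^(-3/2)
K_X(t) = log M_X(t) = -3*log(1 - 2*t)/2
D^3[K](t) = -24/(8*t^3 - 12*t^2 + 6*t - 1)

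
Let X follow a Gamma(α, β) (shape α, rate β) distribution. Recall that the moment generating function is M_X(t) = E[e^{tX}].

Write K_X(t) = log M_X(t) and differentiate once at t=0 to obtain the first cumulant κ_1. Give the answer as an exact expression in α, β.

M_X(t) = (β/(β - t))^α
K_X(t) = log M_X(t) = α*(log(β) - log(β - t))
K^(1)(t) = -α/(-β + t)

κ_1 = K^(1)(0) = α/β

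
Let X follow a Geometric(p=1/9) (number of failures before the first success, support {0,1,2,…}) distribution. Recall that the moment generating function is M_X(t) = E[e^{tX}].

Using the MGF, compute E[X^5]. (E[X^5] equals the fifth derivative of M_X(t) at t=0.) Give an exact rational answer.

M_X(t) = 1/(9*(1 - 8*e^(t)/9))
dM/dt = 8*e^(t)/(64*e^(2*t) - 144*e^(t) + 81)
d^2M/dt^2 = (-64*e^(2*t) - 72*e^(t))/(512*e^(3*t) - 1728*e^(2*t) + 1944*e^(t) - 729)
d^3M/dt^3 = (512*e^(3*t) + 2304*e^(2*t) + 648*e^(t))/(4096*e^(4*t) - 18432*e^(3*t) + 31104*e^(2*t) - 23328*e^(t) + 6561)
d^4M/dt^4 = (-4096*e^(4*t) - 50688*e^(3*t) - 57024*e^(2*t) - 5832*e^(t))/(32768*e^(5*t) - 184320*e^(4*t) + 414720*e^(3*t) - 466560*e^(2*t) + 262440*e^(t) - 59049)

E[X^5] = d^5M/dt^5 |_{t=0} = 4993928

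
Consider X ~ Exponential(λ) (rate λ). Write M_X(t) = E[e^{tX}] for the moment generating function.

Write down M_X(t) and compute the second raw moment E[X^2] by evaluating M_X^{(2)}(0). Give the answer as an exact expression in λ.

M_X(t) = λ/(λ - t)
M^(2)(t) = -2*λ/(-λ^3 + 3*λ^2*t - 3*λ*t^2 + t^3)

E[X^2] = M^(2)(0) = 2/λ^2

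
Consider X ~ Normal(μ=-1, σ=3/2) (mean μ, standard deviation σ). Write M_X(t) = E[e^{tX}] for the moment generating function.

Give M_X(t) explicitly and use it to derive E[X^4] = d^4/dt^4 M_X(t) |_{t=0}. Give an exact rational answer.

E[X^4] = d^4M/dt^4 |_{t=0} = 475/16

M_X(t) = e^(9*t^2/8 - t)
dM/dt = 9*t*e^(-t)*e^(9*t^2/8)/4 - e^(-t)*e^(9*t^2/8)
d^2M/dt^2 = (81*t^2*e^(9*t^2/8) - 72*t*e^(9*t^2/8) + 52*e^(9*t^2/8))*e^(-t)/16
d^3M/dt^3 = (729*t^3*e^(9*t^2/8) - 972*t^2*e^(9*t^2/8) + 1404*t*e^(9*t^2/8) - 496*e^(9*t^2/8))*e^(-t)/64
d^4M/dt^4 = (6561*t^4*e^(9*t^2/8) - 11664*t^3*e^(9*t^2/8) + 25272*t^2*e^(9*t^2/8) - 17856*t*e^(9*t^2/8) + 7600*e^(9*t^2/8))*e^(-t)/256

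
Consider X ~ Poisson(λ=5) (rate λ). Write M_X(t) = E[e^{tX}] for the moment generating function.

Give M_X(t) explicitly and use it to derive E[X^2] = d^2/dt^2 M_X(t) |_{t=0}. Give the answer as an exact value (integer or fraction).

M_X(t) = e^(5*e^(t) - 5)
M^(2)(t) = (25*e^(2*t)*e^(5*e^(t)) + 5*e^(t)*e^(5*e^(t)))*e^(-5)

E[X^2] = M^(2)(0) = 30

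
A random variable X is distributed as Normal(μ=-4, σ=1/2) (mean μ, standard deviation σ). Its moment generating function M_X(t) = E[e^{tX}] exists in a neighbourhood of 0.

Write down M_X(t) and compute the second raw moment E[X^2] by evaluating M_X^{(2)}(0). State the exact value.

M_X(t) = e^(t^2/8 - 4*t)
dM/dt = t*e^(-4*t)*e^(t^2/8)/4 - 4*e^(-4*t)*e^(t^2/8)
d^2M/dt^2 = (t^2*e^(t^2/8) - 32*t*e^(t^2/8) + 260*e^(t^2/8))*e^(-4*t)/16

E[X^2] = d^2M/dt^2 |_{t=0} = 65/4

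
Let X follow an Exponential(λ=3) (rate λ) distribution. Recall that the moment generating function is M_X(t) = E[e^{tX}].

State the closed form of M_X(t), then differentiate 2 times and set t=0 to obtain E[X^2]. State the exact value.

M_X(t) = 3/(3 - t)
dM/dt = 3/(t^2 - 6*t + 9)
d^2M/dt^2 = -6/(t^3 - 9*t^2 + 27*t - 27)

E[X^2] = d^2M/dt^2 |_{t=0} = 2/9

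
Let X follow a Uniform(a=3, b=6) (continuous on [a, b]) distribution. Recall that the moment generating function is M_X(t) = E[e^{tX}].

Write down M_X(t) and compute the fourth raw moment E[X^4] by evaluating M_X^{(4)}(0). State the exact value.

M_X(t) = (e^(6*t) - e^(3*t))/(3*t)

E[X^4] = M^(4)(0) = 2511/5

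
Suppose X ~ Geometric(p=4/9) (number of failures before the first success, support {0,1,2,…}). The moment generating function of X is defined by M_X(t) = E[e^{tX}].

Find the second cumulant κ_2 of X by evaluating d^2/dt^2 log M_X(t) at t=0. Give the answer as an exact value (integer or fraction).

M_X(t) = 4/(9*(1 - 5*e^(t)/9))
K_X(t) = log M_X(t) = -log(1 - 5*e^(t)/9) - 2*log(3) + 2*log(2)
K^(2)(t) = 45*e^(t)/(25*e^(2*t) - 90*e^(t) + 81)

κ_2 = K^(2)(0) = 45/16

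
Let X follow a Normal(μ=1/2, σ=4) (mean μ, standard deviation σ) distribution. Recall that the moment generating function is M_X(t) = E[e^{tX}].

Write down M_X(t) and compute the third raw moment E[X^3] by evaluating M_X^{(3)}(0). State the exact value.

M_X(t) = e^(8*t^2 + t/2)
D^3[M](t) = 4096*t^3*e^(t/2)*e^(8*t^2) + 384*t^2*e^(t/2)*e^(8*t^2) + 780*t*e^(t/2)*e^(8*t^2) + 193*e^(t/2)*e^(8*t^2)/8

E[X^3] = D^3[M](0) = 193/8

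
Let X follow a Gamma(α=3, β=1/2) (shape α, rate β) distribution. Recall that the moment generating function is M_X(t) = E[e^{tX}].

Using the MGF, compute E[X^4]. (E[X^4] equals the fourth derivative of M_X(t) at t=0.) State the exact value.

E[X^4] = d^4M/dt^4 |_{t=0} = 5760

M_X(t) = 1/(8*(1/2 - t)^3)
dM/dt = 6/(16*t^4 - 32*t^3 + 24*t^2 - 8*t + 1)
d^2M/dt^2 = -48/(32*t^5 - 80*t^4 + 80*t^3 - 40*t^2 + 10*t - 1)
d^3M/dt^3 = 480/(64*t^6 - 192*t^5 + 240*t^4 - 160*t^3 + 60*t^2 - 12*t + 1)
d^4M/dt^4 = -5760/(128*t^7 - 448*t^6 + 672*t^5 - 560*t^4 + 280*t^3 - 84*t^2 + 14*t - 1)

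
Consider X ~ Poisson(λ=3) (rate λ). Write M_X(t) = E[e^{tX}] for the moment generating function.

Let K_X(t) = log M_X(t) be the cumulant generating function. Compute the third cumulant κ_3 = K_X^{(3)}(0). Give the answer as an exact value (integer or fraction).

κ_3 = D^3[K](0) = 3

M_X(t) = e^(3*e^(t) - 3)
K_X(t) = log M_X(t) = 3*e^(t) - 3
D^3[K](t) = 3*e^(t)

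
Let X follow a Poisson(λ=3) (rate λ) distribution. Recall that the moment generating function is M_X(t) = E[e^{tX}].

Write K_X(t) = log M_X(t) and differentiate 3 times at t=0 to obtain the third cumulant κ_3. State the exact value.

M_X(t) = e^(3*e^(t) - 3)
K_X(t) = log M_X(t) = 3*e^(t) - 3
K′(t) = 3*e^(t)
K′′(t) = 3*e^(t)
K′′′(t) = 3*e^(t)

κ_3 = K′′′(0) = 3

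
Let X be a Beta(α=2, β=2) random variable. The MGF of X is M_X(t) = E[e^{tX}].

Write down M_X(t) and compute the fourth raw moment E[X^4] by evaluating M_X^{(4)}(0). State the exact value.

M_X(t) = ₁F₁(2; 4; t)
M′(t) = ₁F₁(3; 5; t)/2
M′′(t) = 3*₁F₁(4; 6; t)/10
M′′′(t) = ₁F₁(5; 7; t)/5
M′′′′(t) = ₁F₁(6; 8; t)/7

E[X^4] = M′′′′(0) = 1/7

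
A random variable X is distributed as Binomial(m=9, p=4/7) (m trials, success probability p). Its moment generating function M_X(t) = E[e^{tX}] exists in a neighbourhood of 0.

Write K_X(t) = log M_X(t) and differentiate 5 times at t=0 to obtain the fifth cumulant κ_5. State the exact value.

κ_5 = d^5K/dt^5 |_{t=0} = 10260/16807

M_X(t) = (4*e^(t)/7 + 3/7)^9
K_X(t) = log M_X(t) = 9*log(4*e^(t)/7 + 3/7)
dK/dt = 36*e^(t)/(4*e^(t) + 3)
d^2K/dt^2 = 108*e^(t)/(16*e^(2*t) + 24*e^(t) + 9)
d^3K/dt^3 = (-432*e^(2*t) + 324*e^(t))/(64*e^(3*t) + 144*e^(2*t) + 108*e^(t) + 27)
d^4K/dt^4 = (1728*e^(3*t) - 5184*e^(2*t) + 972*e^(t))/(256*e^(4*t) + 768*e^(3*t) + 864*e^(2*t) + 432*e^(t) + 81)
d^5K/dt^5 = (-6912*e^(4*t) + 57024*e^(3*t) - 42768*e^(2*t) + 2916*e^(t))/(1024*e^(5*t) + 3840*e^(4*t) + 5760*e^(3*t) + 4320*e^(2*t) + 1620*e^(t) + 243)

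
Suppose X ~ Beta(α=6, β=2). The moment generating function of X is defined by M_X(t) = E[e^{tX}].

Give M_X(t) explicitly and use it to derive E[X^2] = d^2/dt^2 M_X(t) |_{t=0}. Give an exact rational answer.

M_X(t) = ₁F₁(6; 8; t)
D^2[M](t) = 7*₁F₁(8; 10; t)/12

E[X^2] = D^2[M](0) = 7/12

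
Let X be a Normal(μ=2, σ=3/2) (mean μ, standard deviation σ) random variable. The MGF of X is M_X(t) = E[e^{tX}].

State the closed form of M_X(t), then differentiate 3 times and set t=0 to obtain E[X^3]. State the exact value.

M_X(t) = e^(9*t^2/8 + 2*t)
M^(3)(t) = 729*t^3*e^(2*t)*e^(9*t^2/8)/64 + 243*t^2*e^(2*t)*e^(9*t^2/8)/8 + 675*t*e^(2*t)*e^(9*t^2/8)/16 + 43*e^(2*t)*e^(9*t^2/8)/2

E[X^3] = M^(3)(0) = 43/2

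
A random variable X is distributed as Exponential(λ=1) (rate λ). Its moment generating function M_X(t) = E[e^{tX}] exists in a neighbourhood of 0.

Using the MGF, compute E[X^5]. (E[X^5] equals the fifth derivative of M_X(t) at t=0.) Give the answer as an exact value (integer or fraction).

M_X(t) = 1/(1 - t)
M^(5)(t) = 120/(t^6 - 6*t^5 + 15*t^4 - 20*t^3 + 15*t^2 - 6*t + 1)

E[X^5] = M^(5)(0) = 120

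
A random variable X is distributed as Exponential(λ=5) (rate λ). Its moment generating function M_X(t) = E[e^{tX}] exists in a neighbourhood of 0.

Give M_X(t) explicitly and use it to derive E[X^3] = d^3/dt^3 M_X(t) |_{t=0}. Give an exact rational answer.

M_X(t) = 5/(5 - t)
M′(t) = 5/(t^2 - 10*t + 25)
M′′(t) = -10/(t^3 - 15*t^2 + 75*t - 125)
M′′′(t) = 30/(t^4 - 20*t^3 + 150*t^2 - 500*t + 625)

E[X^3] = M′′′(0) = 6/125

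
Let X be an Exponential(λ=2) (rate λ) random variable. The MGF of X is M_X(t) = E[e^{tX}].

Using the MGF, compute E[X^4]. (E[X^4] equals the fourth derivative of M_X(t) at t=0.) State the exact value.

E[X^4] = M^(4)(0) = 3/2

M_X(t) = 2/(2 - t)
M^(4)(t) = -48/(t^5 - 10*t^4 + 40*t^3 - 80*t^2 + 80*t - 32)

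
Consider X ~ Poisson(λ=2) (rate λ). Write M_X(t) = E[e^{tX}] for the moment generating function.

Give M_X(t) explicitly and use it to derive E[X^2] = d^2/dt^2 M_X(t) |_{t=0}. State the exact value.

E[X^2] = D^2[M](0) = 6

M_X(t) = e^(2*e^(t) - 2)
D^2[M](t) = (4*e^(2*t)*e^(2*e^(t)) + 2*e^(t)*e^(2*e^(t)))*e^(-2)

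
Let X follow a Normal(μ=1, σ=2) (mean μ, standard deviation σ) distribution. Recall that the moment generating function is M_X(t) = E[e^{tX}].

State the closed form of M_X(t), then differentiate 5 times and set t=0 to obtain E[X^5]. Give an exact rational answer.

M_X(t) = e^(2*t^2 + t)
M^(5)(t) = 1024*t^5*e^(t)*e^(2*t^2) + 1280*t^4*e^(t)*e^(2*t^2) + 3200*t^3*e^(t)*e^(2*t^2) + 2080*t^2*e^(t)*e^(2*t^2) + 1460*t*e^(t)*e^(2*t^2) + 281*e^(t)*e^(2*t^2)

E[X^5] = M^(5)(0) = 281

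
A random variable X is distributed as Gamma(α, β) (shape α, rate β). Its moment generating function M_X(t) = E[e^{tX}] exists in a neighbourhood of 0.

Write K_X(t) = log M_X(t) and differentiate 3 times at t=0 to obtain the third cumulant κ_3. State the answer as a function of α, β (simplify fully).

κ_3 = d^3K/dt^3 |_{t=0} = 2*α/β^3

M_X(t) = (β/(β - t))^α
K_X(t) = log M_X(t) = α*(log(β) - log(β - t))
dK/dt = -α/(-β + t)
d^2K/dt^2 = α/(β^2 - 2*β*t + t^2)
d^3K/dt^3 = -2*α/(-β^3 + 3*β^2*t - 3*β*t^2 + t^3)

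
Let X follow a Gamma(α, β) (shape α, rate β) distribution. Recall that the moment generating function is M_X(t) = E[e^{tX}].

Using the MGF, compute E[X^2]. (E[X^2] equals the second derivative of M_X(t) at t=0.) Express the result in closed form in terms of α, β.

E[X^2] = D^2[M](0) = α*(α + 1)/β^2

M_X(t) = (β/(β - t))^α
D^2[M](t) = (α^2*β^α*(1/(β - t))^α + α*β^α*(1/(β - t))^α)/(β^2 - 2*β*t + t^2)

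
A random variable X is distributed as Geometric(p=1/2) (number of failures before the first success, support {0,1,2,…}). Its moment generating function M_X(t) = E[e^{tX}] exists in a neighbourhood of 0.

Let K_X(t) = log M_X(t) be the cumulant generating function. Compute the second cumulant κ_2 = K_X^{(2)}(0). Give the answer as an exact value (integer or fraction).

κ_2 = d^2K/dt^2 |_{t=0} = 2

M_X(t) = 1/(2*(1 - e^(t)/2))
K_X(t) = log M_X(t) = -log(1 - e^(t)/2) - log(2)
dK/dt = -e^(t)/(e^(t) - 2)
d^2K/dt^2 = 2*e^(t)/(e^(2*t) - 4*e^(t) + 4)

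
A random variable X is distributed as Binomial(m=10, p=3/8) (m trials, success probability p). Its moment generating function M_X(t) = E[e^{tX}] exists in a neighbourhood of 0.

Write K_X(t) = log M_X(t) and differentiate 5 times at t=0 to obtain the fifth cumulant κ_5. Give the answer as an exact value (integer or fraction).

κ_5 = D^5[K](0) = -2175/2048

M_X(t) = (3*e^(t)/8 + 5/8)^10
K_X(t) = log M_X(t) = 10*log(3*e^(t)/8 + 5/8)
D^5[K](t) = (-4050*e^(4*t) + 74250*e^(3*t) - 123750*e^(2*t) + 18750*e^(t))/(243*e^(5*t) + 2025*e^(4*t) + 6750*e^(3*t) + 11250*e^(2*t) + 9375*e^(t) + 3125)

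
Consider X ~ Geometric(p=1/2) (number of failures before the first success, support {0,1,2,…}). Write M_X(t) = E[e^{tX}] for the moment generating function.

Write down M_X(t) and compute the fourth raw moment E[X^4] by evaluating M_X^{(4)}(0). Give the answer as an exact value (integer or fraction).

M_X(t) = 1/(2*(1 - e^(t)/2))
dM/dt = e^(t)/(e^(2*t) - 4*e^(t) + 4)
d^2M/dt^2 = (-e^(2*t) - 2*e^(t))/(e^(3*t) - 6*e^(2*t) + 12*e^(t) - 8)
d^3M/dt^3 = (e^(3*t) + 8*e^(2*t) + 4*e^(t))/(e^(4*t) - 8*e^(3*t) + 24*e^(2*t) - 32*e^(t) + 16)
d^4M/dt^4 = (-e^(4*t) - 22*e^(3*t) - 44*e^(2*t) - 8*e^(t))/(e^(5*t) - 10*e^(4*t) + 40*e^(3*t) - 80*e^(2*t) + 80*e^(t) - 32)

E[X^4] = d^4M/dt^4 |_{t=0} = 75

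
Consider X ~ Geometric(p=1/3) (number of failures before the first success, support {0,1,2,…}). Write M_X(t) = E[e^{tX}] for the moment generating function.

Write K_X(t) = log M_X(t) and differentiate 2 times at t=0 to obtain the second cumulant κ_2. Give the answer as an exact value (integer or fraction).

κ_2 = d^2K/dt^2 |_{t=0} = 6

M_X(t) = 1/(3*(1 - 2*e^(t)/3))
K_X(t) = log M_X(t) = -log(1 - 2*e^(t)/3) - log(3)
dK/dt = -2*e^(t)/(2*e^(t) - 3)
d^2K/dt^2 = 6*e^(t)/(4*e^(2*t) - 12*e^(t) + 9)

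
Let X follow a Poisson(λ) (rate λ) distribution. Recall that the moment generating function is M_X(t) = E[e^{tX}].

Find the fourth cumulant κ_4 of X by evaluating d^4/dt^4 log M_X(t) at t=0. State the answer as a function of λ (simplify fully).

M_X(t) = e^(λ*(e^(t) - 1))
K_X(t) = log M_X(t) = λ*(e^(t) - 1)
dK/dt = λ*e^(t)
d^2K/dt^2 = λ*e^(t)
d^3K/dt^3 = λ*e^(t)
d^4K/dt^4 = λ*e^(t)

κ_4 = d^4K/dt^4 |_{t=0} = λ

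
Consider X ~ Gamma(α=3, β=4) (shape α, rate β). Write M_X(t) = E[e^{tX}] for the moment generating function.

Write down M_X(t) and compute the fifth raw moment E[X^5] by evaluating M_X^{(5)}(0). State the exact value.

E[X^5] = M′′′′′(0) = 315/128

M_X(t) = 64/(4 - t)^3
M′(t) = 192/(t^4 - 16*t^3 + 96*t^2 - 256*t + 256)
M′′(t) = -768/(t^5 - 20*t^4 + 160*t^3 - 640*t^2 + 1280*t - 1024)
M′′′(t) = 3840/(t^6 - 24*t^5 + 240*t^4 - 1280*t^3 + 3840*t^2 - 6144*t + 4096)
M′′′′(t) = -23040/(t^7 - 28*t^6 + 336*t^5 - 2240*t^4 + 8960*t^3 - 21504*t^2 + 28672*t - 16384)
M′′′′′(t) = 161280/(t^8 - 32*t^7 + 448*t^6 - 3584*t^5 + 17920*t^4 - 57344*t^3 + 114688*t^2 - 131072*t + 65536)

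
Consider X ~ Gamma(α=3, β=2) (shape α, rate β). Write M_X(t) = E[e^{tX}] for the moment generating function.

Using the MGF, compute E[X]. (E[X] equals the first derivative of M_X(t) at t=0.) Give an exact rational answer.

E[X] = dM/dt |_{t=0} = 3/2

M_X(t) = 8/(2 - t)^3
dM/dt = 24/(t^4 - 8*t^3 + 24*t^2 - 32*t + 16)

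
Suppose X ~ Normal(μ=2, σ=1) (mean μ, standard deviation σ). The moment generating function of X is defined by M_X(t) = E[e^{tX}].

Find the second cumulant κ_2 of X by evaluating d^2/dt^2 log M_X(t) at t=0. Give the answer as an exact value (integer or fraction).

κ_2 = D^2[K](0) = 1

M_X(t) = e^(t^2/2 + 2*t)
K_X(t) = log M_X(t) = t^2/2 + 2*t
D^2[K](t) = 1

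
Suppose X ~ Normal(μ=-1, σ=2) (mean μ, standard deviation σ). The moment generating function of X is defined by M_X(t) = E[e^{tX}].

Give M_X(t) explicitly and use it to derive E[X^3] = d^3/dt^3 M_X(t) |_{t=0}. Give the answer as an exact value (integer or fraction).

E[X^3] = D^3[M](0) = -13

M_X(t) = e^(2*t^2 - t)
D^3[M](t) = (64*t^3*e^(2*t^2) - 48*t^2*e^(2*t^2) + 60*t*e^(2*t^2) - 13*e^(2*t^2))*e^(-t)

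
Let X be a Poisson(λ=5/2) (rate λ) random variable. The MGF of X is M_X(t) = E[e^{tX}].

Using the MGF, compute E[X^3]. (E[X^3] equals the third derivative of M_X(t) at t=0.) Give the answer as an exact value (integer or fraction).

M_X(t) = e^(5*e^(t)/2 - 5/2)
M′(t) = 5*e^(-5/2)*e^(t)*e^(5*e^(t)/2)/2
M′′(t) = (25*e^(2*t)*e^(5*e^(t)/2) + 10*e^(t)*e^(5*e^(t)/2))*e^(-5/2)/4
M′′′(t) = (125*e^(3*t)*e^(5*e^(t)/2) + 150*e^(2*t)*e^(5*e^(t)/2) + 20*e^(t)*e^(5*e^(t)/2))*e^(-5/2)/8

E[X^3] = M′′′(0) = 295/8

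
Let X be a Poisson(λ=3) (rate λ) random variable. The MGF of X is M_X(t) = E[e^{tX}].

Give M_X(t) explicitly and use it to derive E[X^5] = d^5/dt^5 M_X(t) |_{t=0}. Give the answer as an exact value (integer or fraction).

M_X(t) = e^(3*e^(t) - 3)
D^5[M](t) = (243*e^(5*t)*e^(3*e^(t)) + 810*e^(4*t)*e^(3*e^(t)) + 675*e^(3*t)*e^(3*e^(t)) + 135*e^(2*t)*e^(3*e^(t)) + 3*e^(t)*e^(3*e^(t)))*e^(-3)

E[X^5] = D^5[M](0) = 1866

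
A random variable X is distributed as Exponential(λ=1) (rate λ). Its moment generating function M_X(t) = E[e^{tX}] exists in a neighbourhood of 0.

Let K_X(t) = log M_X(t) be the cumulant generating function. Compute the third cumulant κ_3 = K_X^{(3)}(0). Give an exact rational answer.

M_X(t) = 1/(1 - t)
K_X(t) = log M_X(t) = -log(1 - t)
D^3[K](t) = -2/(t^3 - 3*t^2 + 3*t - 1)

κ_3 = D^3[K](0) = 2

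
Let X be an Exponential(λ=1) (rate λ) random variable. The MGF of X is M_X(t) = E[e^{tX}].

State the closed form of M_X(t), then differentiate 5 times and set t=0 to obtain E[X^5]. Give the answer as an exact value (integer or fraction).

M_X(t) = 1/(1 - t)
dM/dt = 1/(t^2 - 2*t + 1)
d^2M/dt^2 = -2/(t^3 - 3*t^2 + 3*t - 1)
d^3M/dt^3 = 6/(t^4 - 4*t^3 + 6*t^2 - 4*t + 1)
d^4M/dt^4 = -24/(t^5 - 5*t^4 + 10*t^3 - 10*t^2 + 5*t - 1)
d^5M/dt^5 = 120/(t^6 - 6*t^5 + 15*t^4 - 20*t^3 + 15*t^2 - 6*t + 1)

E[X^5] = d^5M/dt^5 |_{t=0} = 120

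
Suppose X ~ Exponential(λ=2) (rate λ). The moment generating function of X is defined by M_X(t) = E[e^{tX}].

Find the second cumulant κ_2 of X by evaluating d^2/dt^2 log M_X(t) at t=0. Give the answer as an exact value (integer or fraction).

M_X(t) = 2/(2 - t)
K_X(t) = log M_X(t) = -log(2 - t) + log(2)
K′(t) = -1/(t - 2)
K′′(t) = 1/(t^2 - 4*t + 4)

κ_2 = K′′(0) = 1/4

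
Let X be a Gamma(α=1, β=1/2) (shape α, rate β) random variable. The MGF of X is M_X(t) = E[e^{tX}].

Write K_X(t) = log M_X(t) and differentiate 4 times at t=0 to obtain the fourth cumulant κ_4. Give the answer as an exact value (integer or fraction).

κ_4 = K^(4)(0) = 96

M_X(t) = 1/(2*(1/2 - t))
K_X(t) = log M_X(t) = -log(1/2 - t) - log(2)
K^(4)(t) = 96/(16*t^4 - 32*t^3 + 24*t^2 - 8*t + 1)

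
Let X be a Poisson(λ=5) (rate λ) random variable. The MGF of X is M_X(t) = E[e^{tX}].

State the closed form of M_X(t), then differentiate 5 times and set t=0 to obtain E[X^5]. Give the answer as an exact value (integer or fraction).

M_X(t) = e^(5*e^(t) - 5)
D^5[M](t) = (3125*e^(5*t)*e^(5*e^(t)) + 6250*e^(4*t)*e^(5*e^(t)) + 3125*e^(3*t)*e^(5*e^(t)) + 375*e^(2*t)*e^(5*e^(t)) + 5*e^(t)*e^(5*e^(t)))*e^(-5)

E[X^5] = D^5[M](0) = 12880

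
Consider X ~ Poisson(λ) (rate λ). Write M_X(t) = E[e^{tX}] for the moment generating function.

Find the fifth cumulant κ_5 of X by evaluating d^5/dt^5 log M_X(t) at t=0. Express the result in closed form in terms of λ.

M_X(t) = e^(λ*(e^(t) - 1))
K_X(t) = log M_X(t) = λ*(e^(t) - 1)
dK/dt = λ*e^(t)
d^2K/dt^2 = λ*e^(t)
d^3K/dt^3 = λ*e^(t)
d^4K/dt^4 = λ*e^(t)
d^5K/dt^5 = λ*e^(t)

κ_5 = d^5K/dt^5 |_{t=0} = λ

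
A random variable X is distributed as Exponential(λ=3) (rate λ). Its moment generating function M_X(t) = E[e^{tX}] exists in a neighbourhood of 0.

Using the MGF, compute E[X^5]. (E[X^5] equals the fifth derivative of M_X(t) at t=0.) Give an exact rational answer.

M_X(t) = 3/(3 - t)
M′(t) = 3/(t^2 - 6*t + 9)
M′′(t) = -6/(t^3 - 9*t^2 + 27*t - 27)
M′′′(t) = 18/(t^4 - 12*t^3 + 54*t^2 - 108*t + 81)
M′′′′(t) = -72/(t^5 - 15*t^4 + 90*t^3 - 270*t^2 + 405*t - 243)
M′′′′′(t) = 360/(t^6 - 18*t^5 + 135*t^4 - 540*t^3 + 1215*t^2 - 1458*t + 729)

E[X^5] = M′′′′′(0) = 40/81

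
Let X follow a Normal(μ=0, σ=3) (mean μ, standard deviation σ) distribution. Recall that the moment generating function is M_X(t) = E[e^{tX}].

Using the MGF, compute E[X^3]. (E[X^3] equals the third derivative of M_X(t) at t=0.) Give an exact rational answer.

E[X^3] = D^3[M](0) = 0

M_X(t) = e^(9*t^2/2)
D^3[M](t) = 729*t^3*e^(9*t^2/2) + 243*t*e^(9*t^2/2)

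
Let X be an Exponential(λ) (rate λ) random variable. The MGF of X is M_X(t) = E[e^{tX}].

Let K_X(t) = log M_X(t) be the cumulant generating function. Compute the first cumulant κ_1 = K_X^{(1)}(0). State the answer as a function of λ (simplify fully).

M_X(t) = λ/(λ - t)
K_X(t) = log M_X(t) = log(λ) - log(λ - t)
K′(t) = -1/(-λ + t)

κ_1 = K′(0) = 1/λ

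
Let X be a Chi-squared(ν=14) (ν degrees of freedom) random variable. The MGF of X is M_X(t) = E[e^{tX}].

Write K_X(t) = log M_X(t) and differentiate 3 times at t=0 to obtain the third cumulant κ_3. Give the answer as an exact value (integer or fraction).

κ_3 = K′′′(0) = 112

M_X(t) = (1 - 2*t)^(-7)
K_X(t) = log M_X(t) = -7*log(1 - 2*t)
K′(t) = -14/(2*t - 1)
K′′(t) = 28/(4*t^2 - 4*t + 1)
K′′′(t) = -112/(8*t^3 - 12*t^2 + 6*t - 1)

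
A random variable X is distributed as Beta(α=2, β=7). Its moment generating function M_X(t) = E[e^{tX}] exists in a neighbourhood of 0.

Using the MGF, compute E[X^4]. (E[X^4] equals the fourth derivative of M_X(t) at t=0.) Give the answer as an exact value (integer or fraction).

E[X^4] = D^4[M](0) = 1/99

M_X(t) = ₁F₁(2; 9; t)
D^4[M](t) = ₁F₁(6; 13; t)/99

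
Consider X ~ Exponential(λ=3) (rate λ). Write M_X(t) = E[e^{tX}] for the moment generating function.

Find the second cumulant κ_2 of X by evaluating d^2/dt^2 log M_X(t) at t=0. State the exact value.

M_X(t) = 3/(3 - t)
K_X(t) = log M_X(t) = -log(3 - t) + log(3)
K^(2)(t) = 1/(t^2 - 6*t + 9)

κ_2 = K^(2)(0) = 1/9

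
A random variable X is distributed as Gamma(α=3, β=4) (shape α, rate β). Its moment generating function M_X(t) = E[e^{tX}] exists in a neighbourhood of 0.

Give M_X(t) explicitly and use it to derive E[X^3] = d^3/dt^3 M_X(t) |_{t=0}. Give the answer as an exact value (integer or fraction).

E[X^3] = d^3M/dt^3 |_{t=0} = 15/16

M_X(t) = 64/(4 - t)^3
dM/dt = 192/(t^4 - 16*t^3 + 96*t^2 - 256*t + 256)
d^2M/dt^2 = -768/(t^5 - 20*t^4 + 160*t^3 - 640*t^2 + 1280*t - 1024)
d^3M/dt^3 = 3840/(t^6 - 24*t^5 + 240*t^4 - 1280*t^3 + 3840*t^2 - 6144*t + 4096)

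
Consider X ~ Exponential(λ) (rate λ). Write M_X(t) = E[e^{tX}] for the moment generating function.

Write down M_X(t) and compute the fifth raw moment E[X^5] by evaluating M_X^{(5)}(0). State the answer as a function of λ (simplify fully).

M_X(t) = λ/(λ - t)
M^(5)(t) = 120*λ/(λ^6 - 6*λ^5*t + 15*λ^4*t^2 - 20*λ^3*t^3 + 15*λ^2*t^4 - 6*λ*t^5 + t^6)

E[X^5] = M^(5)(0) = 120/λ^5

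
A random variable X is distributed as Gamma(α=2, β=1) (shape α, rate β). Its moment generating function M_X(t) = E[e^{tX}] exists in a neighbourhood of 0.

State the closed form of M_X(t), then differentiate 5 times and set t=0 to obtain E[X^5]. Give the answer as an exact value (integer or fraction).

E[X^5] = M′′′′′(0) = 720

M_X(t) = (1 - t)^(-2)
M′(t) = -2/(t^3 - 3*t^2 + 3*t - 1)
M′′(t) = 6/(t^4 - 4*t^3 + 6*t^2 - 4*t + 1)
M′′′(t) = -24/(t^5 - 5*t^4 + 10*t^3 - 10*t^2 + 5*t - 1)
M′′′′(t) = 120/(t^6 - 6*t^5 + 15*t^4 - 20*t^3 + 15*t^2 - 6*t + 1)
M′′′′′(t) = -720/(t^7 - 7*t^6 + 21*t^5 - 35*t^4 + 35*t^3 - 21*t^2 + 7*t - 1)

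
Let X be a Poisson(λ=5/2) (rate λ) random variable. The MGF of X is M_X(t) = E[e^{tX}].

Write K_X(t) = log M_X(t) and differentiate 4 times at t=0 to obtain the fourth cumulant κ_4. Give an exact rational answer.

M_X(t) = e^(5*e^(t)/2 - 5/2)
K_X(t) = log M_X(t) = 5*e^(t)/2 - 5/2
K^(4)(t) = 5*e^(t)/2

κ_4 = K^(4)(0) = 5/2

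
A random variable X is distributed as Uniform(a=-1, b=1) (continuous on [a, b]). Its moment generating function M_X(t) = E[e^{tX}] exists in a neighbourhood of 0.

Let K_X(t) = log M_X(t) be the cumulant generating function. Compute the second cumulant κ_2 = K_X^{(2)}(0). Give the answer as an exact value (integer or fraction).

κ_2 = D^2[K](0) = 1/3

M_X(t) = (e^(t) - e^(-t))/(2*t)
K_X(t) = log M_X(t) = -log(t) + log(e^(t) - e^(-t)) - log(2)
D^2[K](t) = (-4*t^2*e^(2*t) + e^(4*t) - 2*e^(2*t) + 1)/(t^2*e^(4*t) - 2*t^2*e^(2*t) + t^2)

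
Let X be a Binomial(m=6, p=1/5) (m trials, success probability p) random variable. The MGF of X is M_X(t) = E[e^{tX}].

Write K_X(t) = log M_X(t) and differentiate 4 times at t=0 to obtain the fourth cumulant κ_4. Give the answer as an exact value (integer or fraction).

M_X(t) = (e^(t)/5 + 4/5)^6
K_X(t) = log M_X(t) = 6*log(e^(t)/5 + 4/5)
D^4[K](t) = (24*e^(3*t) - 384*e^(2*t) + 384*e^(t))/(e^(4*t) + 16*e^(3*t) + 96*e^(2*t) + 256*e^(t) + 256)

κ_4 = D^4[K](0) = 24/625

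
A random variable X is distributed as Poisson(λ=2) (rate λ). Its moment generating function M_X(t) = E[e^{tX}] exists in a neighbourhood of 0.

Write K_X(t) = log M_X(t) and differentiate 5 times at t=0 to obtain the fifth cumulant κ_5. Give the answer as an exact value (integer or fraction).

M_X(t) = e^(2*e^(t) - 2)
K_X(t) = log M_X(t) = 2*e^(t) - 2
K^(5)(t) = 2*e^(t)

κ_5 = K^(5)(0) = 2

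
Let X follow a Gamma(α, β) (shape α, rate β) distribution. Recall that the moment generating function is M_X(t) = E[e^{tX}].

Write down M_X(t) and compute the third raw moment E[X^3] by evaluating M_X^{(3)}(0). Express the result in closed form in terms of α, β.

E[X^3] = M^(3)(0) = α*(α^2 + 3*α + 2)/β^3

M_X(t) = (β/(β - t))^α
M^(3)(t) = (-α^3*β^α*(1/(β - t))^α - 3*α^2*β^α*(1/(β - t))^α - 2*α*β^α*(1/(β - t))^α)/(-β^3 + 3*β^2*t - 3*β*t^2 + t^3)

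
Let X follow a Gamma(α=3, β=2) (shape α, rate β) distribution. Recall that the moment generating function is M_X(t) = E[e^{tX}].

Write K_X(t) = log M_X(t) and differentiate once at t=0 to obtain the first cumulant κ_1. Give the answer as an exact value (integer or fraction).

M_X(t) = 8/(2 - t)^3
K_X(t) = log M_X(t) = -3*log(2 - t) + 3*log(2)
D[K](t) = -3/(t - 2)

κ_1 = D[K](0) = 3/2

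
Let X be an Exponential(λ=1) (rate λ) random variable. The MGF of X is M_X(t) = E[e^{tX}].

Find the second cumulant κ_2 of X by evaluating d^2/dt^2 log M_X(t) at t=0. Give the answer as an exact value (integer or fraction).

κ_2 = d^2K/dt^2 |_{t=0} = 1

M_X(t) = 1/(1 - t)
K_X(t) = log M_X(t) = -log(1 - t)
dK/dt = -1/(t - 1)
d^2K/dt^2 = 1/(t^2 - 2*t + 1)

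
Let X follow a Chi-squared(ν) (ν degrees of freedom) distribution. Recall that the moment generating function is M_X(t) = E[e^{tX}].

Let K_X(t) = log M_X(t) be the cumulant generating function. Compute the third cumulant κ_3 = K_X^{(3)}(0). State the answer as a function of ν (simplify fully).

κ_3 = K^(3)(0) = 8*ν

M_X(t) = (1 - 2*t)^(-ν/2)
K_X(t) = log M_X(t) = -ν*log(1 - 2*t)/2
K^(3)(t) = -8*ν/(8*t^3 - 12*t^2 + 6*t - 1)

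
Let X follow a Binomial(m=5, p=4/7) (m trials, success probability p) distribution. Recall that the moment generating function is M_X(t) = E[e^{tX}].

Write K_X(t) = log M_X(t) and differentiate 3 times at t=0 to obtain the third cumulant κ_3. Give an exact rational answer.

M_X(t) = (4*e^(t)/7 + 3/7)^5
K_X(t) = log M_X(t) = 5*log(4*e^(t)/7 + 3/7)
K′(t) = 20*e^(t)/(4*e^(t) + 3)
K′′(t) = 60*e^(t)/(16*e^(2*t) + 24*e^(t) + 9)
K′′′(t) = (-240*e^(2*t) + 180*e^(t))/(64*e^(3*t) + 144*e^(2*t) + 108*e^(t) + 27)

κ_3 = K′′′(0) = -60/343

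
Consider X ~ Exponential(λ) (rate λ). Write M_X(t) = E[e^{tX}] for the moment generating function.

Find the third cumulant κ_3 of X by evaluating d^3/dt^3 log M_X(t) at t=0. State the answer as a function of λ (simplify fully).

M_X(t) = λ/(λ - t)
K_X(t) = log M_X(t) = log(λ) - log(λ - t)
K′(t) = -1/(-λ + t)
K′′(t) = 1/(λ^2 - 2*λ*t + t^2)
K′′′(t) = -2/(-λ^3 + 3*λ^2*t - 3*λ*t^2 + t^3)

κ_3 = K′′′(0) = 2/λ^3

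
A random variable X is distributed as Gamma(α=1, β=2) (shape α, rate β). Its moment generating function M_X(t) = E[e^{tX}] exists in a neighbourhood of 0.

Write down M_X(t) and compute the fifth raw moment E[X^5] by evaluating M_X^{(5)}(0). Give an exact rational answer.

E[X^5] = M^(5)(0) = 15/4

M_X(t) = 2/(2 - t)
M^(5)(t) = 240/(t^6 - 12*t^5 + 60*t^4 - 160*t^3 + 240*t^2 - 192*t + 64)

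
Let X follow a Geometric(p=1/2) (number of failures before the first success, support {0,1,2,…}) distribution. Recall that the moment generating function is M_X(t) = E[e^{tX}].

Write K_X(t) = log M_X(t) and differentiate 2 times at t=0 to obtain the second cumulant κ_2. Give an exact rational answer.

M_X(t) = 1/(2*(1 - e^(t)/2))
K_X(t) = log M_X(t) = -log(1 - e^(t)/2) - log(2)
K′(t) = -e^(t)/(e^(t) - 2)
K′′(t) = 2*e^(t)/(e^(2*t) - 4*e^(t) + 4)

κ_2 = K′′(0) = 2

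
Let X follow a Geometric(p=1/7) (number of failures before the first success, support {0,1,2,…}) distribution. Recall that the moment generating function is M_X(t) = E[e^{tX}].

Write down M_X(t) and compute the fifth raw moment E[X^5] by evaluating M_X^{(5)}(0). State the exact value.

E[X^5] = M^(5)(0) = 1277646

M_X(t) = 1/(7*(1 - 6*e^(t)/7))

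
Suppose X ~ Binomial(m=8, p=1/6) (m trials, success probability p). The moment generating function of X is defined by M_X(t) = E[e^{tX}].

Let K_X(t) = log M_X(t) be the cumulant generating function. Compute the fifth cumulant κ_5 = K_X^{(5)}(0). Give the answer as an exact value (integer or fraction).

M_X(t) = (e^(t)/6 + 5/6)^8
K_X(t) = log M_X(t) = 8*log(e^(t)/6 + 5/6)
D^5[K](t) = (-40*e^(4*t) + 2200*e^(3*t) - 11000*e^(2*t) + 5000*e^(t))/(e^(5*t) + 25*e^(4*t) + 250*e^(3*t) + 1250*e^(2*t) + 3125*e^(t) + 3125)

κ_5 = D^5[K](0) = -40/81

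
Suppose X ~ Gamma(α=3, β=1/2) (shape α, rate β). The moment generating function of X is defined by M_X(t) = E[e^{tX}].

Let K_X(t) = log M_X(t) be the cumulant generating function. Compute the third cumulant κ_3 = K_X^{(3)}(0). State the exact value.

κ_3 = K′′′(0) = 48

M_X(t) = 1/(8*(1/2 - t)^3)
K_X(t) = log M_X(t) = -3*log(1/2 - t) - 3*log(2)
K′(t) = -6/(2*t - 1)
K′′(t) = 12/(4*t^2 - 4*t + 1)
K′′′(t) = -48/(8*t^3 - 12*t^2 + 6*t - 1)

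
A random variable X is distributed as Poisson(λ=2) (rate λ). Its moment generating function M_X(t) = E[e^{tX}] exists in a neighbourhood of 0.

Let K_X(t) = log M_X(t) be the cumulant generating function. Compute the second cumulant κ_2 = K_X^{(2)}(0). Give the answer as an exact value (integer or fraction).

κ_2 = K′′(0) = 2

M_X(t) = e^(2*e^(t) - 2)
K_X(t) = log M_X(t) = 2*e^(t) - 2
K′(t) = 2*e^(t)
K′′(t) = 2*e^(t)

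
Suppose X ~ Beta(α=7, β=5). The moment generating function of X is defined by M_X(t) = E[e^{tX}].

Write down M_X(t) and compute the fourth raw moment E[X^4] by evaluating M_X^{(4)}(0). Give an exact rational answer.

E[X^4] = d^4M/dt^4 |_{t=0} = 2/13

M_X(t) = ₁F₁(7; 12; t)
dM/dt = 7*₁F₁(8; 13; t)/12
d^2M/dt^2 = 14*₁F₁(9; 14; t)/39
d^3M/dt^3 = 3*₁F₁(10; 15; t)/13
d^4M/dt^4 = 2*₁F₁(11; 16; t)/13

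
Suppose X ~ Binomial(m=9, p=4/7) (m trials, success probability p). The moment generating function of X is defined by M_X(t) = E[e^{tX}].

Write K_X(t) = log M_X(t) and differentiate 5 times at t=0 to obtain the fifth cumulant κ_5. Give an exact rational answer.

κ_5 = K^(5)(0) = 10260/16807

M_X(t) = (4*e^(t)/7 + 3/7)^9
K_X(t) = log M_X(t) = 9*log(4*e^(t)/7 + 3/7)
K^(5)(t) = (-6912*e^(4*t) + 57024*e^(3*t) - 42768*e^(2*t) + 2916*e^(t))/(1024*e^(5*t) + 3840*e^(4*t) + 5760*e^(3*t) + 4320*e^(2*t) + 1620*e^(t) + 243)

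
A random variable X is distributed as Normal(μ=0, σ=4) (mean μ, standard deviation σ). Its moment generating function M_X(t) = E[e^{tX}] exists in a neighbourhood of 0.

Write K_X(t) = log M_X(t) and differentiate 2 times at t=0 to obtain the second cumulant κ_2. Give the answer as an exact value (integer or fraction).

κ_2 = D^2[K](0) = 16

M_X(t) = e^(8*t^2)
K_X(t) = log M_X(t) = 8*t^2
D^2[K](t) = 16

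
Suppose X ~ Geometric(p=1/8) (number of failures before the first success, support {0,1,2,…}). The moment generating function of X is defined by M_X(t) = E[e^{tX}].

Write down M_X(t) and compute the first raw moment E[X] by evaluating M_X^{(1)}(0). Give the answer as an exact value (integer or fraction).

E[X] = M^(1)(0) = 7

M_X(t) = 1/(8*(1 - 7*e^(t)/8))
M^(1)(t) = 7*e^(t)/(49*e^(2*t) - 112*e^(t) + 64)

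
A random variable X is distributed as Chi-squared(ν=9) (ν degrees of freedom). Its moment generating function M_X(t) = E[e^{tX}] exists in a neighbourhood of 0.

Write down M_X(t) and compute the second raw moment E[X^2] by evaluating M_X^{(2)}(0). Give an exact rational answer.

E[X^2] = M^(2)(0) = 99

M_X(t) = (1 - 2*t)^(-9/2)
M^(2)(t) = 99/(64*t^6*√(1 - 2*t) - 192*t^5*√(1 - 2*t) + 240*t^4*√(1 - 2*t) - 160*t^3*√(1 - 2*t) + 60*t^2*√(1 - 2*t) - 12*t*√(1 - 2*t) + √(1 - 2*t))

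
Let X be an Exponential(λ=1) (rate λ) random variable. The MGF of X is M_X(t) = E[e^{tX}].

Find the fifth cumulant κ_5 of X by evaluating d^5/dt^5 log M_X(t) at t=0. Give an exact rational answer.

M_X(t) = 1/(1 - t)
K_X(t) = log M_X(t) = -log(1 - t)
K′(t) = -1/(t - 1)
K′′(t) = 1/(t^2 - 2*t + 1)
K′′′(t) = -2/(t^3 - 3*t^2 + 3*t - 1)
K′′′′(t) = 6/(t^4 - 4*t^3 + 6*t^2 - 4*t + 1)
K′′′′′(t) = -24/(t^5 - 5*t^4 + 10*t^3 - 10*t^2 + 5*t - 1)

κ_5 = K′′′′′(0) = 24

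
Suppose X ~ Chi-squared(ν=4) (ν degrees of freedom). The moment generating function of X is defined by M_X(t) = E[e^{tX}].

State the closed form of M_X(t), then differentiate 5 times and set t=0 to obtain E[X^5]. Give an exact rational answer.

M_X(t) = (1 - 2*t)^(-2)
D^5[M](t) = -23040/(128*t^7 - 448*t^6 + 672*t^5 - 560*t^4 + 280*t^3 - 84*t^2 + 14*t - 1)

E[X^5] = D^5[M](0) = 23040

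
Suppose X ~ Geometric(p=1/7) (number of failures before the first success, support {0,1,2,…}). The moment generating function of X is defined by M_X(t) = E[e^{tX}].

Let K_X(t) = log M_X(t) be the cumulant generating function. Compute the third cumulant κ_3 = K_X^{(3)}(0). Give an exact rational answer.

κ_3 = K^(3)(0) = 546

M_X(t) = 1/(7*(1 - 6*e^(t)/7))
K_X(t) = log M_X(t) = -log(1 - 6*e^(t)/7) - log(7)
K^(3)(t) = (-252*e^(2*t) - 294*e^(t))/(216*e^(3*t) - 756*e^(2*t) + 882*e^(t) - 343)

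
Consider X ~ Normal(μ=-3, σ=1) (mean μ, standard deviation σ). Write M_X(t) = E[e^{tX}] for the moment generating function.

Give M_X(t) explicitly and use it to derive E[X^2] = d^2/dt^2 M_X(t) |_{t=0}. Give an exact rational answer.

M_X(t) = e^(t^2/2 - 3*t)
dM/dt = t*e^(-3*t)*e^(t^2/2) - 3*e^(-3*t)*e^(t^2/2)
d^2M/dt^2 = (t^2*e^(t^2/2) - 6*t*e^(t^2/2) + 10*e^(t^2/2))*e^(-3*t)

E[X^2] = d^2M/dt^2 |_{t=0} = 10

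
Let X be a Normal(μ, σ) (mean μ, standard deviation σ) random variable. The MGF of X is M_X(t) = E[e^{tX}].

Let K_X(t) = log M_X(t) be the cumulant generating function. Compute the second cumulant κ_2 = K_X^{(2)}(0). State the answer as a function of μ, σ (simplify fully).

M_X(t) = e^(μ*t + σ^2*t^2/2)
K_X(t) = log M_X(t) = μ*t + σ^2*t^2/2
K^(2)(t) = σ^2

κ_2 = K^(2)(0) = σ^2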